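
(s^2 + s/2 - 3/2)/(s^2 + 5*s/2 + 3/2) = (s - 1)/(s + 1)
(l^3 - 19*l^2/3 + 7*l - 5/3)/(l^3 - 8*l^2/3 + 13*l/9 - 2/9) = 3*(l^2 - 6*l + 5)/(3*l^2 - 7*l + 2)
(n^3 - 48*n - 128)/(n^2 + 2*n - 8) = (n^2 - 4*n - 32)/(n - 2)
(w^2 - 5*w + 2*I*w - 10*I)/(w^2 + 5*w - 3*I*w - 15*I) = (w^2 + w*(-5 + 2*I) - 10*I)/(w^2 + w*(5 - 3*I) - 15*I)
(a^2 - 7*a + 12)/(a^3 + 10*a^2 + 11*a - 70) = (a^2 - 7*a + 12)/(a^3 + 10*a^2 + 11*a - 70)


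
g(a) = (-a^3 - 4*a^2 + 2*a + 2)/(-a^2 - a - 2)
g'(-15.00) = 1.03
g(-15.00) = -11.54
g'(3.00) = 1.54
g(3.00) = 3.93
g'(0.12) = 0.13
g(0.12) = -1.02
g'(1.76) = 1.93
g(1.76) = 1.80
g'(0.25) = 0.71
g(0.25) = -0.97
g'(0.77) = 1.93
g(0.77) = -0.21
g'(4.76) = 1.26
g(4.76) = 6.36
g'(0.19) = 0.45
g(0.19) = -1.00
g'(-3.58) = 1.21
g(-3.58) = 0.94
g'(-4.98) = 1.18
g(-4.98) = -0.75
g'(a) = (2*a + 1)*(-a^3 - 4*a^2 + 2*a + 2)/(-a^2 - a - 2)^2 + (-3*a^2 - 8*a + 2)/(-a^2 - a - 2) = (a^4 + 2*a^3 + 12*a^2 + 20*a - 2)/(a^4 + 2*a^3 + 5*a^2 + 4*a + 4)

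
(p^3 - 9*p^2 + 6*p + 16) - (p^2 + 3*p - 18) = p^3 - 10*p^2 + 3*p + 34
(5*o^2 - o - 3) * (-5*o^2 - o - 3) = -25*o^4 + o^2 + 6*o + 9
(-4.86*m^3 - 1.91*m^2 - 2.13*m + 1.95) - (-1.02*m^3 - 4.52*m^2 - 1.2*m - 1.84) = -3.84*m^3 + 2.61*m^2 - 0.93*m + 3.79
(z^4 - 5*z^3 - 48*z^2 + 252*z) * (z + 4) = z^5 - z^4 - 68*z^3 + 60*z^2 + 1008*z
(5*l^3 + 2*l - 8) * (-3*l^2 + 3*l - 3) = -15*l^5 + 15*l^4 - 21*l^3 + 30*l^2 - 30*l + 24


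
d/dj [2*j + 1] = 2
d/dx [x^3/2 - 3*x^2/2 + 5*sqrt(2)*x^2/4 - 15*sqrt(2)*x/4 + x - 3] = 3*x^2/2 - 3*x + 5*sqrt(2)*x/2 - 15*sqrt(2)/4 + 1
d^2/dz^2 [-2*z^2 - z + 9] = -4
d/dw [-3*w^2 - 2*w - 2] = -6*w - 2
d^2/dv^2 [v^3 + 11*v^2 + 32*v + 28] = 6*v + 22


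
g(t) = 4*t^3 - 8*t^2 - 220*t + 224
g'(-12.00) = 1700.00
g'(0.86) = -224.88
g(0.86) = 31.43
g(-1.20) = 469.57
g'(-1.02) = -191.20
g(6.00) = -520.00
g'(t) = 12*t^2 - 16*t - 220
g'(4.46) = -52.66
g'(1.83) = -209.09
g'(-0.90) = -195.88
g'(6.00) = 116.00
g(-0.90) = 412.60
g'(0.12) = -221.75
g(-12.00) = -5200.00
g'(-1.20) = -183.52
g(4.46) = -561.47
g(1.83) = -180.88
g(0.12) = 197.49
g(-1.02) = 435.83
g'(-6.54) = 397.90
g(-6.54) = 201.72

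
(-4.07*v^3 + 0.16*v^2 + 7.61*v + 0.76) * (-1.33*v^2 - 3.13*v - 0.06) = 5.4131*v^5 + 12.5263*v^4 - 10.3779*v^3 - 24.8397*v^2 - 2.8354*v - 0.0456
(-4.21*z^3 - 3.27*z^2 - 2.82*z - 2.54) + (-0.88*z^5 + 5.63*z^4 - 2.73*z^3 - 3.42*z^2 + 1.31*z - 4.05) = -0.88*z^5 + 5.63*z^4 - 6.94*z^3 - 6.69*z^2 - 1.51*z - 6.59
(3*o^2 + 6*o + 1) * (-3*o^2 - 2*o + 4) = -9*o^4 - 24*o^3 - 3*o^2 + 22*o + 4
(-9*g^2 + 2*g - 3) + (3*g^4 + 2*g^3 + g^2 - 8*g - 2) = 3*g^4 + 2*g^3 - 8*g^2 - 6*g - 5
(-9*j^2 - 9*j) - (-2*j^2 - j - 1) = -7*j^2 - 8*j + 1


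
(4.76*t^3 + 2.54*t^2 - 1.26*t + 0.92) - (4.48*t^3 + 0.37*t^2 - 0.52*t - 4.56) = 0.279999999999999*t^3 + 2.17*t^2 - 0.74*t + 5.48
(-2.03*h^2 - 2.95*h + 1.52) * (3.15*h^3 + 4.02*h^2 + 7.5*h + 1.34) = -6.3945*h^5 - 17.4531*h^4 - 22.296*h^3 - 18.7348*h^2 + 7.447*h + 2.0368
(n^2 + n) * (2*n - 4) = 2*n^3 - 2*n^2 - 4*n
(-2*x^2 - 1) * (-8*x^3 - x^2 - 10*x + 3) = 16*x^5 + 2*x^4 + 28*x^3 - 5*x^2 + 10*x - 3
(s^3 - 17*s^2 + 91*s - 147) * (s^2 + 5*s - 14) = s^5 - 12*s^4 - 8*s^3 + 546*s^2 - 2009*s + 2058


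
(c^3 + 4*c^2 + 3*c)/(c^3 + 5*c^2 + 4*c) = (c + 3)/(c + 4)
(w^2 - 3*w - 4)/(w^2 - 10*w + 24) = (w + 1)/(w - 6)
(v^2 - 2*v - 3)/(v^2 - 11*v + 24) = (v + 1)/(v - 8)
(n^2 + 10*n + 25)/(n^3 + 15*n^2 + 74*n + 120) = (n + 5)/(n^2 + 10*n + 24)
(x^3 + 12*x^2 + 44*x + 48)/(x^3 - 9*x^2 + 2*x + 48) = (x^2 + 10*x + 24)/(x^2 - 11*x + 24)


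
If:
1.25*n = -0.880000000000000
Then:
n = -0.70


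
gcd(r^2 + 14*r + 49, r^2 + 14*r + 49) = r^2 + 14*r + 49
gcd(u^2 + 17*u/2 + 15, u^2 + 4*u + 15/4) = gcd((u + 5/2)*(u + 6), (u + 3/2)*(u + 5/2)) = u + 5/2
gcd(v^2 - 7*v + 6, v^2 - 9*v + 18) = v - 6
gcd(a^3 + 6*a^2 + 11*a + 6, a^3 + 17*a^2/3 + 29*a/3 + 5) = a^2 + 4*a + 3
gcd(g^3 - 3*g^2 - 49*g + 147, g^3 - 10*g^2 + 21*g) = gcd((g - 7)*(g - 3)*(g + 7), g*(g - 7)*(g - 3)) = g^2 - 10*g + 21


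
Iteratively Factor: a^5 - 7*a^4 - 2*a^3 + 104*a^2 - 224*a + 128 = (a - 4)*(a^4 - 3*a^3 - 14*a^2 + 48*a - 32) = (a - 4)*(a - 1)*(a^3 - 2*a^2 - 16*a + 32) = (a - 4)^2*(a - 1)*(a^2 + 2*a - 8) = (a - 4)^2*(a - 1)*(a + 4)*(a - 2)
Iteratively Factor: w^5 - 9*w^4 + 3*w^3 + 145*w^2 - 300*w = (w)*(w^4 - 9*w^3 + 3*w^2 + 145*w - 300) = w*(w - 5)*(w^3 - 4*w^2 - 17*w + 60) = w*(w - 5)*(w + 4)*(w^2 - 8*w + 15) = w*(w - 5)^2*(w + 4)*(w - 3)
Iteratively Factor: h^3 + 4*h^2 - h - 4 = (h - 1)*(h^2 + 5*h + 4) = (h - 1)*(h + 4)*(h + 1)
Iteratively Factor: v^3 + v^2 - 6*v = (v - 2)*(v^2 + 3*v) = (v - 2)*(v + 3)*(v)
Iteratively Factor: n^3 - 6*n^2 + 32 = (n - 4)*(n^2 - 2*n - 8) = (n - 4)^2*(n + 2)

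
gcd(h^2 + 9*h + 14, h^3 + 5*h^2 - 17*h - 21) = h + 7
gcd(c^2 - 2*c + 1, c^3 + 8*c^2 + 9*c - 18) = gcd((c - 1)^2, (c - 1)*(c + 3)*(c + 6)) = c - 1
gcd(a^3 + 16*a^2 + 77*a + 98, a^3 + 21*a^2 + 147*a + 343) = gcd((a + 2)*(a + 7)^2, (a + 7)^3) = a^2 + 14*a + 49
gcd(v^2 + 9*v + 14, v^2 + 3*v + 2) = v + 2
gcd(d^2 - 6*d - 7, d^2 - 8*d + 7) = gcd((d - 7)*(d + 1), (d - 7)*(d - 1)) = d - 7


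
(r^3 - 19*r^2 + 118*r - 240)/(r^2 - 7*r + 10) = (r^2 - 14*r + 48)/(r - 2)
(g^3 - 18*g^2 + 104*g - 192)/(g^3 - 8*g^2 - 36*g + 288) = (g - 4)/(g + 6)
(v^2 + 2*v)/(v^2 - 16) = v*(v + 2)/(v^2 - 16)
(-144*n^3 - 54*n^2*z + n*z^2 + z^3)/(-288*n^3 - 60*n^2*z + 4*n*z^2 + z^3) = (3*n + z)/(6*n + z)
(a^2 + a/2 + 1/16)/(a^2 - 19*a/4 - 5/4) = (a + 1/4)/(a - 5)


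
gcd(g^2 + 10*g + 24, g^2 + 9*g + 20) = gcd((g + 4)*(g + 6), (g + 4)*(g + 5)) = g + 4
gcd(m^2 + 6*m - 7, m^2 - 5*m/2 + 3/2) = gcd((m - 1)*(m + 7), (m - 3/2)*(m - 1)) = m - 1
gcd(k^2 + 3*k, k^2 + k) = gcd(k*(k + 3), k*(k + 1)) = k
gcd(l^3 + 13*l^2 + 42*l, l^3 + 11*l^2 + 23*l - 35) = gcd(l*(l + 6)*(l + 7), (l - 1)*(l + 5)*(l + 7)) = l + 7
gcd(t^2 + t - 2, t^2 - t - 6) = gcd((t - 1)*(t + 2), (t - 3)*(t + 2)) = t + 2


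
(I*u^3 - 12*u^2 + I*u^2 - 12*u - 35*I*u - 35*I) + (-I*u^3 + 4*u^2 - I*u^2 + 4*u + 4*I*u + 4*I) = -8*u^2 - 8*u - 31*I*u - 31*I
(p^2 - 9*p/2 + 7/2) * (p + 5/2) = p^3 - 2*p^2 - 31*p/4 + 35/4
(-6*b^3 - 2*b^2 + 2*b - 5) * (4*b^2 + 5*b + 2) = -24*b^5 - 38*b^4 - 14*b^3 - 14*b^2 - 21*b - 10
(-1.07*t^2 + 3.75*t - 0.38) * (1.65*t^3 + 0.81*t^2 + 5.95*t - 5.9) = -1.7655*t^5 + 5.3208*t^4 - 3.956*t^3 + 28.3177*t^2 - 24.386*t + 2.242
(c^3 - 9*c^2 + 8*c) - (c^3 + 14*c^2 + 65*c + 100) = -23*c^2 - 57*c - 100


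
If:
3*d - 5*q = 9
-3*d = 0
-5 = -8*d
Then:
No Solution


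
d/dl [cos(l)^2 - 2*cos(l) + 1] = 2*(1 - cos(l))*sin(l)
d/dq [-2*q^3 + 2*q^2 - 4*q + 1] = -6*q^2 + 4*q - 4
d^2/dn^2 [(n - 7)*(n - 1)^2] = 6*n - 18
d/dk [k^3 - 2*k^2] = k*(3*k - 4)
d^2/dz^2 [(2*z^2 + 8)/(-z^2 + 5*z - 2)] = 4*(-5*z^3 - 6*z^2 + 60*z - 96)/(z^6 - 15*z^5 + 81*z^4 - 185*z^3 + 162*z^2 - 60*z + 8)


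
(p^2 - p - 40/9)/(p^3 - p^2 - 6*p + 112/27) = 3*(3*p + 5)/(9*p^2 + 15*p - 14)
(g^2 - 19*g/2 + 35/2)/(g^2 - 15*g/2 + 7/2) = (2*g - 5)/(2*g - 1)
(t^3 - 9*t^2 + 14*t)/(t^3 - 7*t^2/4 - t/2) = 4*(t - 7)/(4*t + 1)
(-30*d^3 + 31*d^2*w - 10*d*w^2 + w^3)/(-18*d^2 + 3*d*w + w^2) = (10*d^2 - 7*d*w + w^2)/(6*d + w)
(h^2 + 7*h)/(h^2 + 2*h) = (h + 7)/(h + 2)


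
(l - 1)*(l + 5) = l^2 + 4*l - 5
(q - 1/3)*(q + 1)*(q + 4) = q^3 + 14*q^2/3 + 7*q/3 - 4/3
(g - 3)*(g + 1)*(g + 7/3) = g^3 + g^2/3 - 23*g/3 - 7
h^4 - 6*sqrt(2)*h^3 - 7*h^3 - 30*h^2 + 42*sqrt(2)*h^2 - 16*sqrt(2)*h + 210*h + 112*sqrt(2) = (h - 7)*(h - 8*sqrt(2))*(h + sqrt(2))^2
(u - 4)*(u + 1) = u^2 - 3*u - 4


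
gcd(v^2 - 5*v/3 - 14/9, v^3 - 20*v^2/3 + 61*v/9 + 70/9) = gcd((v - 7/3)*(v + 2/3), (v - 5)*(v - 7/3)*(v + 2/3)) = v^2 - 5*v/3 - 14/9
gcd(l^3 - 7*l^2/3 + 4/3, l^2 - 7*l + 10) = l - 2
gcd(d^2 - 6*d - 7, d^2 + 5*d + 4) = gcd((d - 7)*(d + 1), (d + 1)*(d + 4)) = d + 1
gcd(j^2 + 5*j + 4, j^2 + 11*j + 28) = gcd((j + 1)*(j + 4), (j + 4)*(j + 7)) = j + 4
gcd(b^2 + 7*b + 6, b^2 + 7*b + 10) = 1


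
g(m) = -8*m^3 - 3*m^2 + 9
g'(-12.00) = -3384.00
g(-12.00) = 13401.00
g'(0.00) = 0.00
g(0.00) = 9.00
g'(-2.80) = -171.36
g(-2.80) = 161.10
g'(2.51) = -166.26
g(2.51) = -136.41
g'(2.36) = -147.83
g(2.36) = -112.86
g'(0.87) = -23.39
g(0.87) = 1.46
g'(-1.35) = -35.64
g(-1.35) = 23.22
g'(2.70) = -191.16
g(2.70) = -170.33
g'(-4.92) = -551.43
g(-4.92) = 889.14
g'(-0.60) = -5.04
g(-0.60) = 9.65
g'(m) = -24*m^2 - 6*m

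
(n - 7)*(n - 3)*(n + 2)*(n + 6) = n^4 - 2*n^3 - 47*n^2 + 48*n + 252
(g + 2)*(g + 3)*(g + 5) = g^3 + 10*g^2 + 31*g + 30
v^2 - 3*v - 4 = (v - 4)*(v + 1)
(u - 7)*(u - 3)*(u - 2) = u^3 - 12*u^2 + 41*u - 42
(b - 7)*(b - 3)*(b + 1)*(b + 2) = b^4 - 7*b^3 - 7*b^2 + 43*b + 42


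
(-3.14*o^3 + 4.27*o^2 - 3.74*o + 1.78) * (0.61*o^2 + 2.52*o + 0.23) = -1.9154*o^5 - 5.3081*o^4 + 7.7568*o^3 - 7.3569*o^2 + 3.6254*o + 0.4094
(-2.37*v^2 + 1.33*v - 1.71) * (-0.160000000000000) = 0.3792*v^2 - 0.2128*v + 0.2736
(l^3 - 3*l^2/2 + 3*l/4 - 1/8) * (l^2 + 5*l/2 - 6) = l^5 + l^4 - 9*l^3 + 43*l^2/4 - 77*l/16 + 3/4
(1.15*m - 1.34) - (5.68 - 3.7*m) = 4.85*m - 7.02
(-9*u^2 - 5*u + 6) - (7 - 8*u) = -9*u^2 + 3*u - 1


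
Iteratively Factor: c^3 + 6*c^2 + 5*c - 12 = (c - 1)*(c^2 + 7*c + 12) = (c - 1)*(c + 4)*(c + 3)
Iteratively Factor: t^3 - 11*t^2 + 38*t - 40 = (t - 2)*(t^2 - 9*t + 20) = (t - 4)*(t - 2)*(t - 5)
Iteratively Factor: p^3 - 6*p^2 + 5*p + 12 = (p - 4)*(p^2 - 2*p - 3) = (p - 4)*(p + 1)*(p - 3)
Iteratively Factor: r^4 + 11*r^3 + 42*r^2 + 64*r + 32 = (r + 4)*(r^3 + 7*r^2 + 14*r + 8) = (r + 4)^2*(r^2 + 3*r + 2) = (r + 1)*(r + 4)^2*(r + 2)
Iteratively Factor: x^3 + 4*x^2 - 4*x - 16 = (x + 4)*(x^2 - 4) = (x - 2)*(x + 4)*(x + 2)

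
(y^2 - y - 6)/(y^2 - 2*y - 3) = (y + 2)/(y + 1)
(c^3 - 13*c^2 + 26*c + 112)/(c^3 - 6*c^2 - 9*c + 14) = (c - 8)/(c - 1)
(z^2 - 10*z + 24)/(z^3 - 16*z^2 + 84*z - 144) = 1/(z - 6)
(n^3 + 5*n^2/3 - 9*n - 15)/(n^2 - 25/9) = 3*(n^2 - 9)/(3*n - 5)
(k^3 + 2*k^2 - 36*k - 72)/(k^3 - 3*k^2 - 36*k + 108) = (k + 2)/(k - 3)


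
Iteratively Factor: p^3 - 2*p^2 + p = (p - 1)*(p^2 - p) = (p - 1)^2*(p)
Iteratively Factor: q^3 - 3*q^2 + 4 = (q - 2)*(q^2 - q - 2) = (q - 2)^2*(q + 1)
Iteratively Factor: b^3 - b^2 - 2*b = (b)*(b^2 - b - 2) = b*(b + 1)*(b - 2)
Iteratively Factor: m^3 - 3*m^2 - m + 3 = (m - 3)*(m^2 - 1) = (m - 3)*(m + 1)*(m - 1)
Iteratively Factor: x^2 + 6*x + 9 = (x + 3)*(x + 3)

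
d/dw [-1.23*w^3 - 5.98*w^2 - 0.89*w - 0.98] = -3.69*w^2 - 11.96*w - 0.89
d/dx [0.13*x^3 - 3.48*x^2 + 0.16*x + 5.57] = 0.39*x^2 - 6.96*x + 0.16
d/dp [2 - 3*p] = -3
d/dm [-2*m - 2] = -2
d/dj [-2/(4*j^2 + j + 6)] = 2*(8*j + 1)/(4*j^2 + j + 6)^2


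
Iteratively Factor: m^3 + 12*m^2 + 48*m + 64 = (m + 4)*(m^2 + 8*m + 16) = (m + 4)^2*(m + 4)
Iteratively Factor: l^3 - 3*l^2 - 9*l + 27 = (l + 3)*(l^2 - 6*l + 9) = (l - 3)*(l + 3)*(l - 3)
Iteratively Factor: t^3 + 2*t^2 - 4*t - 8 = (t - 2)*(t^2 + 4*t + 4) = (t - 2)*(t + 2)*(t + 2)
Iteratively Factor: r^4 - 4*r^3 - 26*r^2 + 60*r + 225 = (r - 5)*(r^3 + r^2 - 21*r - 45) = (r - 5)*(r + 3)*(r^2 - 2*r - 15) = (r - 5)^2*(r + 3)*(r + 3)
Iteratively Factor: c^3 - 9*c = (c - 3)*(c^2 + 3*c) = c*(c - 3)*(c + 3)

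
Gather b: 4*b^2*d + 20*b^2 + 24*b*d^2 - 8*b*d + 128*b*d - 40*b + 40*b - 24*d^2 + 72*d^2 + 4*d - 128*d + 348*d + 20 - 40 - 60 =b^2*(4*d + 20) + b*(24*d^2 + 120*d) + 48*d^2 + 224*d - 80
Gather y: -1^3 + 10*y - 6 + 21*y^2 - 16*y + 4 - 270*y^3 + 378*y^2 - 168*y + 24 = -270*y^3 + 399*y^2 - 174*y + 21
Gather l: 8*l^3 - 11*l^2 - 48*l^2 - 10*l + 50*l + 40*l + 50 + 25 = 8*l^3 - 59*l^2 + 80*l + 75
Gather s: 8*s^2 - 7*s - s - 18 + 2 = 8*s^2 - 8*s - 16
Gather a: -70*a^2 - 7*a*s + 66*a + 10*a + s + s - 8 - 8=-70*a^2 + a*(76 - 7*s) + 2*s - 16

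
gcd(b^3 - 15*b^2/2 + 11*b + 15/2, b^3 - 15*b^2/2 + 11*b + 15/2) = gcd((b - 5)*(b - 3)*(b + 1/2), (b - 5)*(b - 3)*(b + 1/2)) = b^3 - 15*b^2/2 + 11*b + 15/2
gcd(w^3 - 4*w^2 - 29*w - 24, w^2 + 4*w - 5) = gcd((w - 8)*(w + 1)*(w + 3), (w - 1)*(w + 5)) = 1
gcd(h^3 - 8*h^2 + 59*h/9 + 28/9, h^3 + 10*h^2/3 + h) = h + 1/3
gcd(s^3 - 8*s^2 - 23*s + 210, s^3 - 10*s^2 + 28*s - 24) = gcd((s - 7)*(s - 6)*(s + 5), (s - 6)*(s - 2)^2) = s - 6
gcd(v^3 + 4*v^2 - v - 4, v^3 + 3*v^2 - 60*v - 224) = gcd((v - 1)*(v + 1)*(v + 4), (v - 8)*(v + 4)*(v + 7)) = v + 4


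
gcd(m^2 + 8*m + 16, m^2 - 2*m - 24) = m + 4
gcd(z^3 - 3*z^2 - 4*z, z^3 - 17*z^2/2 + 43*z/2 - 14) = z - 4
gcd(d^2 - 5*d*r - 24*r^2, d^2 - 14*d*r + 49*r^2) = 1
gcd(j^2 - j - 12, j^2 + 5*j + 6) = j + 3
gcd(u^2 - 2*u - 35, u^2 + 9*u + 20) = u + 5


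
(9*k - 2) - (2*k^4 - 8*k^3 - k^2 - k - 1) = -2*k^4 + 8*k^3 + k^2 + 10*k - 1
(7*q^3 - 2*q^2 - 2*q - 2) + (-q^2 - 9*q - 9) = 7*q^3 - 3*q^2 - 11*q - 11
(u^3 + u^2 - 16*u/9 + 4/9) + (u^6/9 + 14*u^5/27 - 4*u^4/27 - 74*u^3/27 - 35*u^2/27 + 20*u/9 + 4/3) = u^6/9 + 14*u^5/27 - 4*u^4/27 - 47*u^3/27 - 8*u^2/27 + 4*u/9 + 16/9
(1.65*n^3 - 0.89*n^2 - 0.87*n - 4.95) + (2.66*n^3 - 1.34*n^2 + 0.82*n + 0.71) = 4.31*n^3 - 2.23*n^2 - 0.05*n - 4.24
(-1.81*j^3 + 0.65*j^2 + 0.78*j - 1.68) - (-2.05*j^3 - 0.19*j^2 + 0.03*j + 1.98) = 0.24*j^3 + 0.84*j^2 + 0.75*j - 3.66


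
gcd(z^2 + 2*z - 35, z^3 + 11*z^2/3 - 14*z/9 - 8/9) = 1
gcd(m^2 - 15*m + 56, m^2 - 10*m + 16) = m - 8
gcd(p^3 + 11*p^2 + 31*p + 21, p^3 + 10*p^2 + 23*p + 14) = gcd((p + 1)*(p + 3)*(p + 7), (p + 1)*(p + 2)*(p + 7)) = p^2 + 8*p + 7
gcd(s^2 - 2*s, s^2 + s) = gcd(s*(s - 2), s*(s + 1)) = s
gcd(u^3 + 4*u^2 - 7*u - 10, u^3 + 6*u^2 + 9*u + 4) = u + 1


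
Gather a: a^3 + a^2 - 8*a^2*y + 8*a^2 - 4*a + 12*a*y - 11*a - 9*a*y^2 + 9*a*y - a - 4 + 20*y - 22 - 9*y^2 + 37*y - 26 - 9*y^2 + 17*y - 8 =a^3 + a^2*(9 - 8*y) + a*(-9*y^2 + 21*y - 16) - 18*y^2 + 74*y - 60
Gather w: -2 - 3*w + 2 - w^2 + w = -w^2 - 2*w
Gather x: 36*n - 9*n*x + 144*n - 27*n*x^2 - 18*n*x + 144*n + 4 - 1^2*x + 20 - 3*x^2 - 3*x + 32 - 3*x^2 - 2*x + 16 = 324*n + x^2*(-27*n - 6) + x*(-27*n - 6) + 72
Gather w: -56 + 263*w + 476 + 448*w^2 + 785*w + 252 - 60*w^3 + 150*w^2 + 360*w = -60*w^3 + 598*w^2 + 1408*w + 672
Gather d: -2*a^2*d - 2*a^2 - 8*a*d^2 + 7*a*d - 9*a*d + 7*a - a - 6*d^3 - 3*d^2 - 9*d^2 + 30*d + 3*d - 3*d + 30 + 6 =-2*a^2 + 6*a - 6*d^3 + d^2*(-8*a - 12) + d*(-2*a^2 - 2*a + 30) + 36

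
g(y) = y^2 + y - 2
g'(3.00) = 7.00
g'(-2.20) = -3.40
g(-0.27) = -2.20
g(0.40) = -1.44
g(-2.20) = 0.64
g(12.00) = 154.00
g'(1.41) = 3.82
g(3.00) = 10.00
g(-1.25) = -1.69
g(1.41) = 1.40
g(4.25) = 20.31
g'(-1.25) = -1.50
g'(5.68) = 12.36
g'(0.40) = 1.80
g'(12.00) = 25.00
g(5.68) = 35.94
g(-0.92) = -2.07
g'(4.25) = 9.50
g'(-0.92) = -0.84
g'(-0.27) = 0.46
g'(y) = 2*y + 1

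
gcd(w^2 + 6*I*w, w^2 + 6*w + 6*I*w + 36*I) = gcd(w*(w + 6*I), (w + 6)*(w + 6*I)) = w + 6*I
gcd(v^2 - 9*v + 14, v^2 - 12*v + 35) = v - 7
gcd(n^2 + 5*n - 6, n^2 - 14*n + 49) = 1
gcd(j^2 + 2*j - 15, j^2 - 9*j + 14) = 1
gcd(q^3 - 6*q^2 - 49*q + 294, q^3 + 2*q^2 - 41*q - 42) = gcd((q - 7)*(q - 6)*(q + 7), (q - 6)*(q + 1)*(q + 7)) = q^2 + q - 42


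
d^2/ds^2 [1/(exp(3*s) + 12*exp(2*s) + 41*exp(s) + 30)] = (2*(3*exp(2*s) + 24*exp(s) + 41)^2*exp(s) - (9*exp(2*s) + 48*exp(s) + 41)*(exp(3*s) + 12*exp(2*s) + 41*exp(s) + 30))*exp(s)/(exp(3*s) + 12*exp(2*s) + 41*exp(s) + 30)^3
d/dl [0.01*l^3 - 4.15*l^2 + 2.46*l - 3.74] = 0.03*l^2 - 8.3*l + 2.46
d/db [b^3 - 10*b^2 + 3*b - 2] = 3*b^2 - 20*b + 3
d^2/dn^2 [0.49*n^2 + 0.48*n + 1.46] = 0.980000000000000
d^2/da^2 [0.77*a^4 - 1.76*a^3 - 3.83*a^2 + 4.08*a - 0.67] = 9.24*a^2 - 10.56*a - 7.66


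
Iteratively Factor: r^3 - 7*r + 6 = (r - 2)*(r^2 + 2*r - 3) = (r - 2)*(r + 3)*(r - 1)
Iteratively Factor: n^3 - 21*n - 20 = (n - 5)*(n^2 + 5*n + 4) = (n - 5)*(n + 4)*(n + 1)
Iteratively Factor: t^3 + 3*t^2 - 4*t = (t - 1)*(t^2 + 4*t) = t*(t - 1)*(t + 4)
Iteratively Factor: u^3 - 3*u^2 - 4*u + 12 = (u - 2)*(u^2 - u - 6) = (u - 3)*(u - 2)*(u + 2)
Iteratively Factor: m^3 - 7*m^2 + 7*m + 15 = (m - 5)*(m^2 - 2*m - 3) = (m - 5)*(m - 3)*(m + 1)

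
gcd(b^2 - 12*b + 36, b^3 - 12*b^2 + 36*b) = b^2 - 12*b + 36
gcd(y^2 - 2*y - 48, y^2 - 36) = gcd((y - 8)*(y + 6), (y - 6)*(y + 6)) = y + 6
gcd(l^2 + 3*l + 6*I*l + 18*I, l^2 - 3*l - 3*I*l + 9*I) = 1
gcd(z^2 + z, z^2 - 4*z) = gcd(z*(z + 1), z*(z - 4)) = z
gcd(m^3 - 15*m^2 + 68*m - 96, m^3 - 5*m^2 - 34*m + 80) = m - 8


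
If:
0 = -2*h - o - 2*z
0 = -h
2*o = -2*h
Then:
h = 0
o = 0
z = 0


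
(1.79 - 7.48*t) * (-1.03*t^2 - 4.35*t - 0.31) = 7.7044*t^3 + 30.6943*t^2 - 5.4677*t - 0.5549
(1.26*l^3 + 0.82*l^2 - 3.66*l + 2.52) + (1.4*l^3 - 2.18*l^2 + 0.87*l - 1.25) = 2.66*l^3 - 1.36*l^2 - 2.79*l + 1.27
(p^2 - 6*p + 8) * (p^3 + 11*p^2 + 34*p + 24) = p^5 + 5*p^4 - 24*p^3 - 92*p^2 + 128*p + 192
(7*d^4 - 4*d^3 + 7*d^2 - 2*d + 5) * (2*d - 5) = 14*d^5 - 43*d^4 + 34*d^3 - 39*d^2 + 20*d - 25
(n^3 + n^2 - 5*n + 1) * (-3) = -3*n^3 - 3*n^2 + 15*n - 3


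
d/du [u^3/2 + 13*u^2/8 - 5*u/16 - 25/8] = 3*u^2/2 + 13*u/4 - 5/16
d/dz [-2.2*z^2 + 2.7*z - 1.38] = 2.7 - 4.4*z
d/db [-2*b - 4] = -2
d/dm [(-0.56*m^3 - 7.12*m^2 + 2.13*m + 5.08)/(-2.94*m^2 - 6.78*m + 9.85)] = (1.6464*m^4 + 7.5936*m^3 + 37.9878*m^2 - 110.3936*m + 55.4229)/(8.6436*m^4 + 39.8664*m^3 - 11.9496*m^2 - 133.566*m + 97.0225)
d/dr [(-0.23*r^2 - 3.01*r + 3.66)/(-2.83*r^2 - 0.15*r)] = (-8.4838*r^2 + 20.7156*r + 0.549)/(r^2*(8.0089*r^2 + 0.849*r + 0.0225))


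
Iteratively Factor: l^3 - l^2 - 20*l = (l - 5)*(l^2 + 4*l) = (l - 5)*(l + 4)*(l)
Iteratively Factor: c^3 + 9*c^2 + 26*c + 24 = (c + 3)*(c^2 + 6*c + 8) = (c + 3)*(c + 4)*(c + 2)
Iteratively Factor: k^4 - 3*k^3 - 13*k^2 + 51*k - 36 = (k + 4)*(k^3 - 7*k^2 + 15*k - 9) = (k - 3)*(k + 4)*(k^2 - 4*k + 3) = (k - 3)^2*(k + 4)*(k - 1)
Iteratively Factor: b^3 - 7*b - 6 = (b + 1)*(b^2 - b - 6) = (b + 1)*(b + 2)*(b - 3)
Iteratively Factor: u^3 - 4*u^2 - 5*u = (u)*(u^2 - 4*u - 5) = u*(u + 1)*(u - 5)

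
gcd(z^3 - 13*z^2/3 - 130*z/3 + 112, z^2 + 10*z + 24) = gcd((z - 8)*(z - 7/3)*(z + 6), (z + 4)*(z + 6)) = z + 6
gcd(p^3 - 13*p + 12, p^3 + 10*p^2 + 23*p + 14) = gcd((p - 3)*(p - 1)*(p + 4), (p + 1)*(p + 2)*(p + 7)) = 1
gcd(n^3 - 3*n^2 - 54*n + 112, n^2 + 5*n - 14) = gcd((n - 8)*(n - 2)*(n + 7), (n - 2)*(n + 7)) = n^2 + 5*n - 14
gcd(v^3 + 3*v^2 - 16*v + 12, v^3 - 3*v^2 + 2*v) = v^2 - 3*v + 2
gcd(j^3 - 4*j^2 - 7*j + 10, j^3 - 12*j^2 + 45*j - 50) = j - 5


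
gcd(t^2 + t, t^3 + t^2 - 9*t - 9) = t + 1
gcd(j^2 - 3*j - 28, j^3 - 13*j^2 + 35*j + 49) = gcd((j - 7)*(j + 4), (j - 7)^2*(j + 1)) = j - 7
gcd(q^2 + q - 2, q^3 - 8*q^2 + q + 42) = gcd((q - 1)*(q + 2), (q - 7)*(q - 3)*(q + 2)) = q + 2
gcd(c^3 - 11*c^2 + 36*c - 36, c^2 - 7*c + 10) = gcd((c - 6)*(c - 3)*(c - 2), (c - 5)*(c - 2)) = c - 2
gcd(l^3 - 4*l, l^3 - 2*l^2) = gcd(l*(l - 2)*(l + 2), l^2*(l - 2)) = l^2 - 2*l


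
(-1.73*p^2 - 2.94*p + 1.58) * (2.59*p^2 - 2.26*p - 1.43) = -4.4807*p^4 - 3.7048*p^3 + 13.2105*p^2 + 0.6334*p - 2.2594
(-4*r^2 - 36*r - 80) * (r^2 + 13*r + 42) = -4*r^4 - 88*r^3 - 716*r^2 - 2552*r - 3360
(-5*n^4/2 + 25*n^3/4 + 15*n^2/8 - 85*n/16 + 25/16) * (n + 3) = -5*n^5/2 - 5*n^4/4 + 165*n^3/8 + 5*n^2/16 - 115*n/8 + 75/16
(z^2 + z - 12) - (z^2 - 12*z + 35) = 13*z - 47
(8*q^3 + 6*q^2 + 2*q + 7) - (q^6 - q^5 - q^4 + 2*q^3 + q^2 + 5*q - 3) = -q^6 + q^5 + q^4 + 6*q^3 + 5*q^2 - 3*q + 10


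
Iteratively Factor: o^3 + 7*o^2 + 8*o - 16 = (o + 4)*(o^2 + 3*o - 4) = (o + 4)^2*(o - 1)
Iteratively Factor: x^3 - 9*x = (x)*(x^2 - 9) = x*(x - 3)*(x + 3)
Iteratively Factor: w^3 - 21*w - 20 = (w - 5)*(w^2 + 5*w + 4) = (w - 5)*(w + 1)*(w + 4)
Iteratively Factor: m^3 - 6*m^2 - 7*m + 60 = (m - 4)*(m^2 - 2*m - 15) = (m - 5)*(m - 4)*(m + 3)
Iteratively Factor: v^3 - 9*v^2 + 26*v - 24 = (v - 3)*(v^2 - 6*v + 8) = (v - 4)*(v - 3)*(v - 2)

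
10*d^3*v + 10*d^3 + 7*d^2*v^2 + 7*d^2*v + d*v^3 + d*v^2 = (2*d + v)*(5*d + v)*(d*v + d)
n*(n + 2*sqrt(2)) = n^2 + 2*sqrt(2)*n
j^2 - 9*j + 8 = (j - 8)*(j - 1)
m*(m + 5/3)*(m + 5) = m^3 + 20*m^2/3 + 25*m/3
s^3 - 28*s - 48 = (s - 6)*(s + 2)*(s + 4)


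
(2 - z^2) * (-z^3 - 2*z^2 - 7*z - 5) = z^5 + 2*z^4 + 5*z^3 + z^2 - 14*z - 10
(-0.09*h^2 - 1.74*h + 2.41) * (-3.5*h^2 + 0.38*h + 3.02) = 0.315*h^4 + 6.0558*h^3 - 9.368*h^2 - 4.339*h + 7.2782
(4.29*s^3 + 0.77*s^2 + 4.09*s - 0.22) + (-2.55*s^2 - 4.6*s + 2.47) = 4.29*s^3 - 1.78*s^2 - 0.51*s + 2.25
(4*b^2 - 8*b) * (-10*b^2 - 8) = -40*b^4 + 80*b^3 - 32*b^2 + 64*b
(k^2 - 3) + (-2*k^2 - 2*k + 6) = -k^2 - 2*k + 3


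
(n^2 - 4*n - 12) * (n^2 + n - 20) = n^4 - 3*n^3 - 36*n^2 + 68*n + 240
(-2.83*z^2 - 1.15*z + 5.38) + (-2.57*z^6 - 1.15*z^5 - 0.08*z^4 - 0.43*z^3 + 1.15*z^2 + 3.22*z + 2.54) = -2.57*z^6 - 1.15*z^5 - 0.08*z^4 - 0.43*z^3 - 1.68*z^2 + 2.07*z + 7.92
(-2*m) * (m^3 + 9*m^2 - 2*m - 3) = -2*m^4 - 18*m^3 + 4*m^2 + 6*m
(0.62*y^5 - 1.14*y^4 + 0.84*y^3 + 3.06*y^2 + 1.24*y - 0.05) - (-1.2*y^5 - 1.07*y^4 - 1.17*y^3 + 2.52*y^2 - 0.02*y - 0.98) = 1.82*y^5 - 0.0699999999999998*y^4 + 2.01*y^3 + 0.54*y^2 + 1.26*y + 0.93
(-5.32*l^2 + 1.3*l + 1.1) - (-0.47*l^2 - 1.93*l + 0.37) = -4.85*l^2 + 3.23*l + 0.73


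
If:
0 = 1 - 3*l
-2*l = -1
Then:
No Solution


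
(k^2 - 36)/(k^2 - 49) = (k^2 - 36)/(k^2 - 49)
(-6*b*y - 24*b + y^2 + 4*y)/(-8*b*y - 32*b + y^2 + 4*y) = (-6*b + y)/(-8*b + y)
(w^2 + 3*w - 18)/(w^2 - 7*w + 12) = (w + 6)/(w - 4)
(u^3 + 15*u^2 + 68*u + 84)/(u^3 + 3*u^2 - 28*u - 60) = (u + 7)/(u - 5)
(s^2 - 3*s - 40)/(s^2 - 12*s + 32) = (s + 5)/(s - 4)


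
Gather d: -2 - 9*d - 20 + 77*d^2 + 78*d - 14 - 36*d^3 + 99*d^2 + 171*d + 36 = -36*d^3 + 176*d^2 + 240*d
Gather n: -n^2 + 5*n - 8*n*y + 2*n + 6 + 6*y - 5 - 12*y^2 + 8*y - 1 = -n^2 + n*(7 - 8*y) - 12*y^2 + 14*y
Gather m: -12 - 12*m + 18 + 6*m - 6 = -6*m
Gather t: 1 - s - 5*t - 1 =-s - 5*t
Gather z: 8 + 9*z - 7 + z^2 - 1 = z^2 + 9*z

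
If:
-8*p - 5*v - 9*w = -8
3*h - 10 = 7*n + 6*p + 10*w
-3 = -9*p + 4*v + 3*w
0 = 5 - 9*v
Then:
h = 7*n/3 + 13304/2835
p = 188/315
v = 5/9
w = 47/945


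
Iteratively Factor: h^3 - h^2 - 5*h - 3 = (h + 1)*(h^2 - 2*h - 3) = (h + 1)^2*(h - 3)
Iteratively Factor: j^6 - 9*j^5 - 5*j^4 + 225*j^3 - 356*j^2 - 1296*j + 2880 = (j - 5)*(j^5 - 4*j^4 - 25*j^3 + 100*j^2 + 144*j - 576) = (j - 5)*(j + 3)*(j^4 - 7*j^3 - 4*j^2 + 112*j - 192) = (j - 5)*(j - 4)*(j + 3)*(j^3 - 3*j^2 - 16*j + 48) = (j - 5)*(j - 4)^2*(j + 3)*(j^2 + j - 12) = (j - 5)*(j - 4)^2*(j - 3)*(j + 3)*(j + 4)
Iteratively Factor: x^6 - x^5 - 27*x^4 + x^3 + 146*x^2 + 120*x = (x - 3)*(x^5 + 2*x^4 - 21*x^3 - 62*x^2 - 40*x) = x*(x - 3)*(x^4 + 2*x^3 - 21*x^2 - 62*x - 40) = x*(x - 3)*(x + 4)*(x^3 - 2*x^2 - 13*x - 10) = x*(x - 5)*(x - 3)*(x + 4)*(x^2 + 3*x + 2) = x*(x - 5)*(x - 3)*(x + 1)*(x + 4)*(x + 2)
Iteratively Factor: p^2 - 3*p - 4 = (p + 1)*(p - 4)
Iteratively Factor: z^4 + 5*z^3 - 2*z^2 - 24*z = (z + 3)*(z^3 + 2*z^2 - 8*z) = (z + 3)*(z + 4)*(z^2 - 2*z) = z*(z + 3)*(z + 4)*(z - 2)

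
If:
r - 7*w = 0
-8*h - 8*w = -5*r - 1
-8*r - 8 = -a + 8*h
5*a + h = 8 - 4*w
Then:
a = 5760/3379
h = -580/3379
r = -2079/3379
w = -297/3379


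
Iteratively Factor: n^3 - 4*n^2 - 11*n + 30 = (n - 5)*(n^2 + n - 6) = (n - 5)*(n + 3)*(n - 2)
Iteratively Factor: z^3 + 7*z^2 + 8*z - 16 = (z + 4)*(z^2 + 3*z - 4) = (z + 4)^2*(z - 1)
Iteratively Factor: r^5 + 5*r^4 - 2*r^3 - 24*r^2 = (r + 3)*(r^4 + 2*r^3 - 8*r^2) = (r - 2)*(r + 3)*(r^3 + 4*r^2) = (r - 2)*(r + 3)*(r + 4)*(r^2) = r*(r - 2)*(r + 3)*(r + 4)*(r)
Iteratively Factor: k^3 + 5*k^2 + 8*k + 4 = (k + 2)*(k^2 + 3*k + 2) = (k + 2)^2*(k + 1)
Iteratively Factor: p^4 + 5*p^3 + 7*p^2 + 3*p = (p + 1)*(p^3 + 4*p^2 + 3*p) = p*(p + 1)*(p^2 + 4*p + 3) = p*(p + 1)^2*(p + 3)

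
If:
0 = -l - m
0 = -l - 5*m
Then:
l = 0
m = 0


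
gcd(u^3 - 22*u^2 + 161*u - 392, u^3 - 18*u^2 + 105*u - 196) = u^2 - 14*u + 49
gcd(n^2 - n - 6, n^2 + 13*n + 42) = 1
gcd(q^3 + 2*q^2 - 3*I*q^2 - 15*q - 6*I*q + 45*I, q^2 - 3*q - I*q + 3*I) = q - 3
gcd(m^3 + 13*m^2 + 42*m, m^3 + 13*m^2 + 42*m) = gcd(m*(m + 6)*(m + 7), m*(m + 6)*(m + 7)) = m^3 + 13*m^2 + 42*m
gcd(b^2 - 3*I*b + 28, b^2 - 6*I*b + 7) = b - 7*I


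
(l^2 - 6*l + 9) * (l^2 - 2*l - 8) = l^4 - 8*l^3 + 13*l^2 + 30*l - 72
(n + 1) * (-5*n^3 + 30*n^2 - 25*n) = -5*n^4 + 25*n^3 + 5*n^2 - 25*n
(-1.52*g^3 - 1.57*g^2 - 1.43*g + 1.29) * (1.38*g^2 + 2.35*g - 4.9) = -2.0976*g^5 - 5.7386*g^4 + 1.7851*g^3 + 6.1127*g^2 + 10.0385*g - 6.321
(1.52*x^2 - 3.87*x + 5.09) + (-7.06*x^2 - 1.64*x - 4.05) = -5.54*x^2 - 5.51*x + 1.04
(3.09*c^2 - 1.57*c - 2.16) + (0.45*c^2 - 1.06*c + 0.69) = 3.54*c^2 - 2.63*c - 1.47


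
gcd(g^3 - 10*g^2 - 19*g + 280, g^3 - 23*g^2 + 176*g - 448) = g^2 - 15*g + 56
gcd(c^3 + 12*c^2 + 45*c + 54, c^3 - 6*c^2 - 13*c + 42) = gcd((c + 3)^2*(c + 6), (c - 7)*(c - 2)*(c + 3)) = c + 3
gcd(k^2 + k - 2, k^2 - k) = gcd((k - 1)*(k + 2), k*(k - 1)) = k - 1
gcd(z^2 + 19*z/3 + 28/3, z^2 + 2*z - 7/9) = z + 7/3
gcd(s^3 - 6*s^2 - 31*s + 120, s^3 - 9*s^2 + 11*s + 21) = s - 3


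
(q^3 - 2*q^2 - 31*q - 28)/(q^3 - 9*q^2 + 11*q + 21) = (q + 4)/(q - 3)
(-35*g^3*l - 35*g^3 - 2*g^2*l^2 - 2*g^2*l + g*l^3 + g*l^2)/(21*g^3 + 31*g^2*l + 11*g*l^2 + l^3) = g*(-35*g^2*l - 35*g^2 - 2*g*l^2 - 2*g*l + l^3 + l^2)/(21*g^3 + 31*g^2*l + 11*g*l^2 + l^3)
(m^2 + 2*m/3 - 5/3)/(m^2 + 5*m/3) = (m - 1)/m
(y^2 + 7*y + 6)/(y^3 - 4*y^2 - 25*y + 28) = (y^2 + 7*y + 6)/(y^3 - 4*y^2 - 25*y + 28)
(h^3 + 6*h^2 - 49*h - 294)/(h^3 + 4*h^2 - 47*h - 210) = (h + 7)/(h + 5)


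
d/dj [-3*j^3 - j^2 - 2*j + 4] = -9*j^2 - 2*j - 2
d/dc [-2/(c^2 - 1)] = 4*c/(c^2 - 1)^2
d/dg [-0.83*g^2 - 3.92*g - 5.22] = -1.66*g - 3.92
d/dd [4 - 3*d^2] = -6*d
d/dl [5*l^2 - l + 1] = 10*l - 1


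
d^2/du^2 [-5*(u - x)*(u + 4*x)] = -10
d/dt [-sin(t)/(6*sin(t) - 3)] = cos(t)/(3*(2*sin(t) - 1)^2)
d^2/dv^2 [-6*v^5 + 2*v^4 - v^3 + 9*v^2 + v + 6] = -120*v^3 + 24*v^2 - 6*v + 18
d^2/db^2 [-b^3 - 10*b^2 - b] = -6*b - 20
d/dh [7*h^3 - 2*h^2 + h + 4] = 21*h^2 - 4*h + 1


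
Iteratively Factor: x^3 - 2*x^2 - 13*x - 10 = (x + 2)*(x^2 - 4*x - 5) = (x + 1)*(x + 2)*(x - 5)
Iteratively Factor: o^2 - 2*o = (o - 2)*(o)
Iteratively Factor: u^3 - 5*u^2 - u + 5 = (u - 1)*(u^2 - 4*u - 5) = (u - 5)*(u - 1)*(u + 1)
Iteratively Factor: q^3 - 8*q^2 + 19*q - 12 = (q - 4)*(q^2 - 4*q + 3) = (q - 4)*(q - 1)*(q - 3)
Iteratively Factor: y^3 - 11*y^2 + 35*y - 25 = (y - 1)*(y^2 - 10*y + 25) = (y - 5)*(y - 1)*(y - 5)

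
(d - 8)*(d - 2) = d^2 - 10*d + 16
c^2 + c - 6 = (c - 2)*(c + 3)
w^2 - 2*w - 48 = (w - 8)*(w + 6)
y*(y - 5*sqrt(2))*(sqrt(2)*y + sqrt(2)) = sqrt(2)*y^3 - 10*y^2 + sqrt(2)*y^2 - 10*y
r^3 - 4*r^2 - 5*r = r*(r - 5)*(r + 1)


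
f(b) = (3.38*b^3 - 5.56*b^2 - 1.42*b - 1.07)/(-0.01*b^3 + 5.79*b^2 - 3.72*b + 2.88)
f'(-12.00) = 0.57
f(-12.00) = -7.37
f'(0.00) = -0.97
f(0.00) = -0.37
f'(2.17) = 0.83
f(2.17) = 0.19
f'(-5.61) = 0.60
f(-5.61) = -3.68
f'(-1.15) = 0.74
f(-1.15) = -0.80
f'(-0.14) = -0.33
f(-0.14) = -0.28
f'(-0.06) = -0.68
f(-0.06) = -0.32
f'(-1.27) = 0.74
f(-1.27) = -0.89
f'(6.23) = 0.62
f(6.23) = 2.93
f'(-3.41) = 0.63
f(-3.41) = -2.34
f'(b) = (0.03*b^2 - 11.58*b + 3.72)*(3.38*b^3 - 5.56*b^2 - 1.42*b - 1.07)/(-0.01*b^3 + 5.79*b^2 - 3.72*b + 2.88)^2 + (10.14*b^2 - 11.12*b - 1.42)/(-0.01*b^3 + 5.79*b^2 - 3.72*b + 2.88) = (-1.38777878078145e-17*b^5 + 19.5146*b^4 - 25.1756*b^3 + 58.0761*b^2 - 19.635*b - 8.07)/(0.0001*b^6 - 0.1158*b^5 + 33.5985*b^4 - 43.1352*b^3 + 47.1888*b^2 - 21.4272*b + 8.2944)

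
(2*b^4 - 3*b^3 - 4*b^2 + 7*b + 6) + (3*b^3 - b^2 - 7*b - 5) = 2*b^4 - 5*b^2 + 1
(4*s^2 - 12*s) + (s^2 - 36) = 5*s^2 - 12*s - 36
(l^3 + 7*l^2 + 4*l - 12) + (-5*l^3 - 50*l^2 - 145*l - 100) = -4*l^3 - 43*l^2 - 141*l - 112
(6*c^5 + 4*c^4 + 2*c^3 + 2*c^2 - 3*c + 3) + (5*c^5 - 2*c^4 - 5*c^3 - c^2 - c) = 11*c^5 + 2*c^4 - 3*c^3 + c^2 - 4*c + 3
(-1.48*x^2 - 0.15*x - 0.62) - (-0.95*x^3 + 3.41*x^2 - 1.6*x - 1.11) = 0.95*x^3 - 4.89*x^2 + 1.45*x + 0.49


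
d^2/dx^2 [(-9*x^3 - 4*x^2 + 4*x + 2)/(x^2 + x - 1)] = 2*(-10*x^3 + 21*x^2 - 9*x + 4)/(x^6 + 3*x^5 - 5*x^3 + 3*x - 1)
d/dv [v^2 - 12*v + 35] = 2*v - 12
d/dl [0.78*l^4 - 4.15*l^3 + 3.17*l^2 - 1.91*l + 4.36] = 3.12*l^3 - 12.45*l^2 + 6.34*l - 1.91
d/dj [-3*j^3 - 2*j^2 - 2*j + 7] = -9*j^2 - 4*j - 2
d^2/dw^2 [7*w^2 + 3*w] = 14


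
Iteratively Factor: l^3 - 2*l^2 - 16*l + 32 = (l - 4)*(l^2 + 2*l - 8) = (l - 4)*(l - 2)*(l + 4)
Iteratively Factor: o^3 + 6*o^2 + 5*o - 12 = (o - 1)*(o^2 + 7*o + 12) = (o - 1)*(o + 4)*(o + 3)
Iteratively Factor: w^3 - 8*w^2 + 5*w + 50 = (w - 5)*(w^2 - 3*w - 10) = (w - 5)^2*(w + 2)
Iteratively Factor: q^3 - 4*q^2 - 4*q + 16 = (q - 4)*(q^2 - 4) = (q - 4)*(q + 2)*(q - 2)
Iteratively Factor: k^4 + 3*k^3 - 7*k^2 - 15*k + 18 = (k + 3)*(k^3 - 7*k + 6) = (k + 3)^2*(k^2 - 3*k + 2) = (k - 1)*(k + 3)^2*(k - 2)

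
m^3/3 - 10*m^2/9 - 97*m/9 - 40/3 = (m/3 + 1)*(m - 8)*(m + 5/3)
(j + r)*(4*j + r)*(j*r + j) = 4*j^3*r + 4*j^3 + 5*j^2*r^2 + 5*j^2*r + j*r^3 + j*r^2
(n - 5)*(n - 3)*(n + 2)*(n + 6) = n^4 - 37*n^2 + 24*n + 180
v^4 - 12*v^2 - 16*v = v*(v - 4)*(v + 2)^2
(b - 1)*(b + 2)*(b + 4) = b^3 + 5*b^2 + 2*b - 8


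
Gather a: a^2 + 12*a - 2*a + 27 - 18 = a^2 + 10*a + 9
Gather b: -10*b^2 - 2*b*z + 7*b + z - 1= -10*b^2 + b*(7 - 2*z) + z - 1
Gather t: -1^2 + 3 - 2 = 0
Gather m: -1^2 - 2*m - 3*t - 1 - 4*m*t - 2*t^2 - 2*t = m*(-4*t - 2) - 2*t^2 - 5*t - 2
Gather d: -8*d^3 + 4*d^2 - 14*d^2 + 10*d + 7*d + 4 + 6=-8*d^3 - 10*d^2 + 17*d + 10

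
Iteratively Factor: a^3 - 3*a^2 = (a)*(a^2 - 3*a) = a*(a - 3)*(a)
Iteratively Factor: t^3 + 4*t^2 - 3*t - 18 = (t + 3)*(t^2 + t - 6) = (t + 3)^2*(t - 2)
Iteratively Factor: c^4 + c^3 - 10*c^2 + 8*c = (c - 1)*(c^3 + 2*c^2 - 8*c) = c*(c - 1)*(c^2 + 2*c - 8) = c*(c - 1)*(c + 4)*(c - 2)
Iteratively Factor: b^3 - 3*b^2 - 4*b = (b + 1)*(b^2 - 4*b) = b*(b + 1)*(b - 4)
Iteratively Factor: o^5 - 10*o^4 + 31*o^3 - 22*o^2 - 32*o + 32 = (o - 4)*(o^4 - 6*o^3 + 7*o^2 + 6*o - 8) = (o - 4)*(o - 2)*(o^3 - 4*o^2 - o + 4) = (o - 4)*(o - 2)*(o + 1)*(o^2 - 5*o + 4) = (o - 4)^2*(o - 2)*(o + 1)*(o - 1)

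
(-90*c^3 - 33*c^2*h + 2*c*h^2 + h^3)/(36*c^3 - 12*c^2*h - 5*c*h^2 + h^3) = (-5*c - h)/(2*c - h)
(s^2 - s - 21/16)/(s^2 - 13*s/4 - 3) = (s - 7/4)/(s - 4)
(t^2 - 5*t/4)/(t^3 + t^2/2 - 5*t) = (4*t - 5)/(2*(2*t^2 + t - 10))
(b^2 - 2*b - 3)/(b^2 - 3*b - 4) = (b - 3)/(b - 4)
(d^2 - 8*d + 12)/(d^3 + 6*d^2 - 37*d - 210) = (d - 2)/(d^2 + 12*d + 35)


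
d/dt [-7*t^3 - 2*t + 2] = -21*t^2 - 2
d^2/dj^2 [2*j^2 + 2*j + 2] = 4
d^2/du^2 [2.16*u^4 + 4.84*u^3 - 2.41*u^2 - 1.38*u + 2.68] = 25.92*u^2 + 29.04*u - 4.82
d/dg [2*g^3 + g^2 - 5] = 2*g*(3*g + 1)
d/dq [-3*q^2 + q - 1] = 1 - 6*q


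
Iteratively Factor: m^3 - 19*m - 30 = (m + 2)*(m^2 - 2*m - 15) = (m + 2)*(m + 3)*(m - 5)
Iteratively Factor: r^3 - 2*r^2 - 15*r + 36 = (r - 3)*(r^2 + r - 12) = (r - 3)*(r + 4)*(r - 3)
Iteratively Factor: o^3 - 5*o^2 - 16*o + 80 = (o - 5)*(o^2 - 16) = (o - 5)*(o + 4)*(o - 4)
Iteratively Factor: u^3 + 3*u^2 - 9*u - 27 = (u - 3)*(u^2 + 6*u + 9) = (u - 3)*(u + 3)*(u + 3)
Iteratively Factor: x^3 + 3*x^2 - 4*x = (x - 1)*(x^2 + 4*x) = (x - 1)*(x + 4)*(x)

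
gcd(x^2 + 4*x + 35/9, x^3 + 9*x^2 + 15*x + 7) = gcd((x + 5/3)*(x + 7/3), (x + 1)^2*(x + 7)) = 1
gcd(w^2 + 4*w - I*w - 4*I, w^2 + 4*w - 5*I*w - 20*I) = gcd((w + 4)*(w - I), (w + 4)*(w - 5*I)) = w + 4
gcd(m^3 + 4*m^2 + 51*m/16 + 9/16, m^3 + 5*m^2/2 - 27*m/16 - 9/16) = m^2 + 13*m/4 + 3/4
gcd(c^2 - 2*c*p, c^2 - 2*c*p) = -c^2 + 2*c*p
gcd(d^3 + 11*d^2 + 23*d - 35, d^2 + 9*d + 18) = 1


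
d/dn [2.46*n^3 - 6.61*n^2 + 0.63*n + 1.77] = 7.38*n^2 - 13.22*n + 0.63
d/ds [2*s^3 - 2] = 6*s^2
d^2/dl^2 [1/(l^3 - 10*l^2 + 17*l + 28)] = 2*((10 - 3*l)*(l^3 - 10*l^2 + 17*l + 28) + (3*l^2 - 20*l + 17)^2)/(l^3 - 10*l^2 + 17*l + 28)^3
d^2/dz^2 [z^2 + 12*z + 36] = 2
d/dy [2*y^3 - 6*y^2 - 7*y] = 6*y^2 - 12*y - 7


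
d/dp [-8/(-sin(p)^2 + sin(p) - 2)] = 8*(1 - 2*sin(p))*cos(p)/(sin(p)^2 - sin(p) + 2)^2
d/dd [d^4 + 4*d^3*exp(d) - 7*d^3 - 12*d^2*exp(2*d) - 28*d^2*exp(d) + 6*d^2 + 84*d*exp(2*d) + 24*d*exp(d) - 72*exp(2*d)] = 4*d^3*exp(d) + 4*d^3 - 24*d^2*exp(2*d) - 16*d^2*exp(d) - 21*d^2 + 144*d*exp(2*d) - 32*d*exp(d) + 12*d - 60*exp(2*d) + 24*exp(d)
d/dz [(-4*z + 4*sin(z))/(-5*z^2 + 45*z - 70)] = 4*((1 - cos(z))*(z^2 - 9*z + 14) + (9 - 2*z)*(z - sin(z)))/(5*(z^2 - 9*z + 14)^2)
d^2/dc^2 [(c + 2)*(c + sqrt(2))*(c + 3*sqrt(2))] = 6*c + 4 + 8*sqrt(2)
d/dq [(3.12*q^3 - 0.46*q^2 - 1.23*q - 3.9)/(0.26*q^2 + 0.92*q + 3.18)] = (0.8112*q^4 + 5.7408*q^3 + 29.6614*q^2 - 0.8976*q - 0.3234)/(0.0676*q^4 + 0.4784*q^3 + 2.5*q^2 + 5.8512*q + 10.1124)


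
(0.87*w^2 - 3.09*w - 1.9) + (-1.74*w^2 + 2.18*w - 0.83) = -0.87*w^2 - 0.91*w - 2.73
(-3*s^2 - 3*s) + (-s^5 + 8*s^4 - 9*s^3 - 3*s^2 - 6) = -s^5 + 8*s^4 - 9*s^3 - 6*s^2 - 3*s - 6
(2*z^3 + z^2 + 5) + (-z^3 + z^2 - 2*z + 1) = z^3 + 2*z^2 - 2*z + 6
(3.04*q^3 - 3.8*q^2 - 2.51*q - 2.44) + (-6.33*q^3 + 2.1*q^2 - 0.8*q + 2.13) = -3.29*q^3 - 1.7*q^2 - 3.31*q - 0.31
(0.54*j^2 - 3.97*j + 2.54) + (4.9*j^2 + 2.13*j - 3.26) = 5.44*j^2 - 1.84*j - 0.72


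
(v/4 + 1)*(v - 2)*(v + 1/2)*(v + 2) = v^4/4 + 9*v^3/8 - v^2/2 - 9*v/2 - 2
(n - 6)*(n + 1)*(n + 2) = n^3 - 3*n^2 - 16*n - 12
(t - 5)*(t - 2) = t^2 - 7*t + 10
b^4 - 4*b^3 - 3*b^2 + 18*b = b*(b - 3)^2*(b + 2)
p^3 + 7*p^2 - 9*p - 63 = (p - 3)*(p + 3)*(p + 7)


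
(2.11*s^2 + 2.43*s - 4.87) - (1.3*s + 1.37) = 2.11*s^2 + 1.13*s - 6.24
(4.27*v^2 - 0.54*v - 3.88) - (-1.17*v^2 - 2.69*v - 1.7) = 5.44*v^2 + 2.15*v - 2.18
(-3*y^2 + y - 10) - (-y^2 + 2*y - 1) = -2*y^2 - y - 9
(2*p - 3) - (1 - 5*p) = 7*p - 4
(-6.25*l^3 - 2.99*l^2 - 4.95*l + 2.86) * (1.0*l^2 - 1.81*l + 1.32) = -6.25*l^5 + 8.3225*l^4 - 7.7881*l^3 + 7.8727*l^2 - 11.7106*l + 3.7752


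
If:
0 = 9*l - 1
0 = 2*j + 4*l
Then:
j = -2/9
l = 1/9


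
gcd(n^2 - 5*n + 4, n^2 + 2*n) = 1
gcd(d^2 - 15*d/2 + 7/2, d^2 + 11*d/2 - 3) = d - 1/2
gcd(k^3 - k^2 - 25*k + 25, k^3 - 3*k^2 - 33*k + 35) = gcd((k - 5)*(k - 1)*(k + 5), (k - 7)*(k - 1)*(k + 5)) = k^2 + 4*k - 5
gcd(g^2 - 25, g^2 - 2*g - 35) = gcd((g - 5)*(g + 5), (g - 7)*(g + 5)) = g + 5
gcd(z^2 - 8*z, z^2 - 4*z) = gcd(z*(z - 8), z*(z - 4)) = z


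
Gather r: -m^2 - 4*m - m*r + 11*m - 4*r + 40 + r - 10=-m^2 + 7*m + r*(-m - 3) + 30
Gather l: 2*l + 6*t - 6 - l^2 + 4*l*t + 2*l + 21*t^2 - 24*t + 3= -l^2 + l*(4*t + 4) + 21*t^2 - 18*t - 3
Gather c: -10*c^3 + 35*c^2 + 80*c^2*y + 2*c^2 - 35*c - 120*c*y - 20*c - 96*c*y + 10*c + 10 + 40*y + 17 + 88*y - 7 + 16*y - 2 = -10*c^3 + c^2*(80*y + 37) + c*(-216*y - 45) + 144*y + 18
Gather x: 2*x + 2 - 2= 2*x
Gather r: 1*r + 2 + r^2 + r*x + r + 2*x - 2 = r^2 + r*(x + 2) + 2*x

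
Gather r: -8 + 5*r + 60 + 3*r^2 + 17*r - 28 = 3*r^2 + 22*r + 24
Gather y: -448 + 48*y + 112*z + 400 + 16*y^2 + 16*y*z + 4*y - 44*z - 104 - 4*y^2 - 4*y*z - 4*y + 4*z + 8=12*y^2 + y*(12*z + 48) + 72*z - 144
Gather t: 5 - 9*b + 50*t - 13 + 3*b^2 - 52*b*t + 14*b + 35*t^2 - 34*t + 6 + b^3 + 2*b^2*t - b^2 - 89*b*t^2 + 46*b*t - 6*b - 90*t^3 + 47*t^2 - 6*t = b^3 + 2*b^2 - b - 90*t^3 + t^2*(82 - 89*b) + t*(2*b^2 - 6*b + 10) - 2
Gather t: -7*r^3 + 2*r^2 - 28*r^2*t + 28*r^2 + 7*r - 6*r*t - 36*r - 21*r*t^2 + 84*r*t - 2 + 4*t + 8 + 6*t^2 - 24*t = -7*r^3 + 30*r^2 - 29*r + t^2*(6 - 21*r) + t*(-28*r^2 + 78*r - 20) + 6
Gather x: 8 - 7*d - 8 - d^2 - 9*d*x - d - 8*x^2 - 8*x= -d^2 - 8*d - 8*x^2 + x*(-9*d - 8)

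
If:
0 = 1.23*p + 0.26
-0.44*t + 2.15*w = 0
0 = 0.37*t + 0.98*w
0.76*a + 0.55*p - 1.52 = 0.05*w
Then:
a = 2.15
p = -0.21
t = 0.00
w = 0.00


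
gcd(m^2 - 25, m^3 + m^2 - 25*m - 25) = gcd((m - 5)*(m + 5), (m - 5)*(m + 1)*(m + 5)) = m^2 - 25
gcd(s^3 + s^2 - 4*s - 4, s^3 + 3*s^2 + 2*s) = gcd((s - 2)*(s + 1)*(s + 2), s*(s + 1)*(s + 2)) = s^2 + 3*s + 2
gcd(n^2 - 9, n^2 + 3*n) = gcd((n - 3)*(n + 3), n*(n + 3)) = n + 3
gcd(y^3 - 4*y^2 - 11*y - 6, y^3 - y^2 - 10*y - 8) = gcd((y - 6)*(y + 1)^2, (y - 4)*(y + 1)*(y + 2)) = y + 1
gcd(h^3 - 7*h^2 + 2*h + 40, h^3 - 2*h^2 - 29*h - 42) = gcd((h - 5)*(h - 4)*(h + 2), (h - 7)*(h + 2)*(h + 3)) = h + 2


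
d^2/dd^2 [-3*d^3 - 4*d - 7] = -18*d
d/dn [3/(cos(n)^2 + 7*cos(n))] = 3*(2*cos(n) + 7)*sin(n)/((cos(n) + 7)^2*cos(n)^2)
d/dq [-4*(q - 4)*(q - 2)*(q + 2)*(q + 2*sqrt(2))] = -16*q^3 - 24*sqrt(2)*q^2 + 48*q^2 + 32*q + 64*sqrt(2)*q - 64 + 32*sqrt(2)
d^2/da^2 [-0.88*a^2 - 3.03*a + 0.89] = -1.76000000000000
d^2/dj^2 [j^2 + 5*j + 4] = 2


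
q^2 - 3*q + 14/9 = (q - 7/3)*(q - 2/3)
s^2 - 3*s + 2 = (s - 2)*(s - 1)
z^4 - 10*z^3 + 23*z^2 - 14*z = z*(z - 7)*(z - 2)*(z - 1)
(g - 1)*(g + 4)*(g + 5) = g^3 + 8*g^2 + 11*g - 20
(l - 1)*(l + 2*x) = l^2 + 2*l*x - l - 2*x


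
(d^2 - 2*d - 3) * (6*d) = 6*d^3 - 12*d^2 - 18*d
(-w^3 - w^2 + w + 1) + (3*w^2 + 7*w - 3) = -w^3 + 2*w^2 + 8*w - 2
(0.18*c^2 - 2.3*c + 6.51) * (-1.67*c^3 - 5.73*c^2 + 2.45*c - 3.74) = -0.3006*c^5 + 2.8096*c^4 + 2.7483*c^3 - 43.6105*c^2 + 24.5515*c - 24.3474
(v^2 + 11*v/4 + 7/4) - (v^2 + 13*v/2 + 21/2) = -15*v/4 - 35/4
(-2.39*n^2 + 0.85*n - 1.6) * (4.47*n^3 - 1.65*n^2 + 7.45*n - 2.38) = -10.6833*n^5 + 7.743*n^4 - 26.36*n^3 + 14.6607*n^2 - 13.943*n + 3.808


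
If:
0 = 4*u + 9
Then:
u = -9/4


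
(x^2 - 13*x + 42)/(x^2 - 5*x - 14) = (x - 6)/(x + 2)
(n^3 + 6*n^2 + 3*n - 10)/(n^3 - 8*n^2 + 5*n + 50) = (n^2 + 4*n - 5)/(n^2 - 10*n + 25)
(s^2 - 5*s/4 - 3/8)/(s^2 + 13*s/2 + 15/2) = (8*s^2 - 10*s - 3)/(4*(2*s^2 + 13*s + 15))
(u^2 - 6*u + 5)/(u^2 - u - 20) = (u - 1)/(u + 4)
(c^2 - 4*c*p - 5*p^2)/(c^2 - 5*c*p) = (c + p)/c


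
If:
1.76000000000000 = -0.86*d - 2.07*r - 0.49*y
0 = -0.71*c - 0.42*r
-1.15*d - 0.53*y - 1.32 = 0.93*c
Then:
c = 0.0223259698204061*y + 0.184246257905078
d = -0.47892447994172*y - 1.29682523465367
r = -0.0377415204106865*y - 0.311463912172871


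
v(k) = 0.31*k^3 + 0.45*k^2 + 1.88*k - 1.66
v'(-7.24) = 44.11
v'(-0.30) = 1.69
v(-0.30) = -2.19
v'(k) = 0.93*k^2 + 0.9*k + 1.88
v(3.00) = 16.40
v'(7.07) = 54.73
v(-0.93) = -3.27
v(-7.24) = -109.33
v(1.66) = 4.12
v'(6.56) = 47.81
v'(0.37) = 2.34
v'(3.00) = 12.95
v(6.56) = 117.55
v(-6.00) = -63.70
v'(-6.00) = 29.96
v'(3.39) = 15.62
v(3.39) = 21.96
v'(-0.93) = 1.85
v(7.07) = 143.68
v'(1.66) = 5.94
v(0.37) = -0.89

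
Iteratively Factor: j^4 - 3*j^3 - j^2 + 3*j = (j + 1)*(j^3 - 4*j^2 + 3*j) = (j - 3)*(j + 1)*(j^2 - j) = j*(j - 3)*(j + 1)*(j - 1)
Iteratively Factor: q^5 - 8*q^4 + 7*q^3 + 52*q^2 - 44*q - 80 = (q - 4)*(q^4 - 4*q^3 - 9*q^2 + 16*q + 20) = (q - 4)*(q + 1)*(q^3 - 5*q^2 - 4*q + 20) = (q - 5)*(q - 4)*(q + 1)*(q^2 - 4) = (q - 5)*(q - 4)*(q - 2)*(q + 1)*(q + 2)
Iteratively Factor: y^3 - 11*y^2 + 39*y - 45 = (y - 5)*(y^2 - 6*y + 9) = (y - 5)*(y - 3)*(y - 3)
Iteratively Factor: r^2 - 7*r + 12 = (r - 4)*(r - 3)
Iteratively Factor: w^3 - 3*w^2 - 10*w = (w + 2)*(w^2 - 5*w) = (w - 5)*(w + 2)*(w)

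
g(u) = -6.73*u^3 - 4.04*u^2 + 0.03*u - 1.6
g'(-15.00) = -4421.52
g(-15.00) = 21802.70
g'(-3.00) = -157.44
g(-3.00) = 143.66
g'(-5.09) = -481.93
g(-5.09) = 781.08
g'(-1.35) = -25.86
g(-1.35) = 7.55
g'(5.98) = -770.29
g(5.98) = -1585.08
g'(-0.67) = -3.62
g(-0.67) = -1.41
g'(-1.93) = -59.58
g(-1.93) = 31.68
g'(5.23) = -594.48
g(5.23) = -1074.71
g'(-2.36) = -93.35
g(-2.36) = 64.29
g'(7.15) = -1089.91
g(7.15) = -2667.91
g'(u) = -20.19*u^2 - 8.08*u + 0.03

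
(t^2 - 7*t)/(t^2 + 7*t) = (t - 7)/(t + 7)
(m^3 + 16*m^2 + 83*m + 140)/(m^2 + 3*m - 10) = (m^2 + 11*m + 28)/(m - 2)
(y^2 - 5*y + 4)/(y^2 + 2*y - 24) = (y - 1)/(y + 6)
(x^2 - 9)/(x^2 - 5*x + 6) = (x + 3)/(x - 2)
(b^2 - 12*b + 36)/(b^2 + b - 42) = (b - 6)/(b + 7)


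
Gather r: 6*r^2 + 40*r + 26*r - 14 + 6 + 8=6*r^2 + 66*r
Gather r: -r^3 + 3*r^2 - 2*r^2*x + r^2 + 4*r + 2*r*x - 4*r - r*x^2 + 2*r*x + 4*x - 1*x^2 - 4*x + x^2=-r^3 + r^2*(4 - 2*x) + r*(-x^2 + 4*x)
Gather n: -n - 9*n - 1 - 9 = -10*n - 10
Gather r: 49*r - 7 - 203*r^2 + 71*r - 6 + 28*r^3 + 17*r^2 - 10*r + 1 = 28*r^3 - 186*r^2 + 110*r - 12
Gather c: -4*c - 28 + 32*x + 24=-4*c + 32*x - 4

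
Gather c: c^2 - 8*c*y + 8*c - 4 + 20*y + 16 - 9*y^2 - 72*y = c^2 + c*(8 - 8*y) - 9*y^2 - 52*y + 12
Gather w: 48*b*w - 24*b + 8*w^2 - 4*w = -24*b + 8*w^2 + w*(48*b - 4)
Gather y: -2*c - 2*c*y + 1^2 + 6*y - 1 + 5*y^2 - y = -2*c + 5*y^2 + y*(5 - 2*c)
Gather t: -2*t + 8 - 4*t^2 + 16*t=-4*t^2 + 14*t + 8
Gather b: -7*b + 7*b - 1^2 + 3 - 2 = 0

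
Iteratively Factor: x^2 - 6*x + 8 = (x - 4)*(x - 2)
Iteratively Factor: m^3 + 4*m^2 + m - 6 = (m - 1)*(m^2 + 5*m + 6) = (m - 1)*(m + 3)*(m + 2)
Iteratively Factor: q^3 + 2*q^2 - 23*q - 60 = (q - 5)*(q^2 + 7*q + 12) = (q - 5)*(q + 4)*(q + 3)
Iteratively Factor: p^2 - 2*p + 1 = (p - 1)*(p - 1)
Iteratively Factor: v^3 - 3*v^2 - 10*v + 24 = (v - 4)*(v^2 + v - 6) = (v - 4)*(v - 2)*(v + 3)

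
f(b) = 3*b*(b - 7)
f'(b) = 6*b - 21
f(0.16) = -3.28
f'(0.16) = -20.04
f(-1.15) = 28.12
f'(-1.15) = -27.90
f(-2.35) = 65.92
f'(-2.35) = -35.10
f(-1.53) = 39.15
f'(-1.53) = -30.18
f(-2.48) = 70.53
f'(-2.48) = -35.88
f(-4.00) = 132.00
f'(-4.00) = -45.00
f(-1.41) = 35.57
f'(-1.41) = -29.46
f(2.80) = -35.28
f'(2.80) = -4.20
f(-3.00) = 90.00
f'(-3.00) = -39.00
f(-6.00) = 234.00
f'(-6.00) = -57.00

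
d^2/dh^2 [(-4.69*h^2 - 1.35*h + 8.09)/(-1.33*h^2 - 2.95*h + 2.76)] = (-32.0264*h^3 + 17.433906*h^2 - 160.71321*h - 106.763506)/(2.352637*h^6 + 15.654765*h^5 + 20.076483*h^4 - 39.300785*h^3 - 41.662476*h^2 + 67.41576*h - 21.024576)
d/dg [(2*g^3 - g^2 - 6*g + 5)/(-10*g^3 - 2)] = (-5*g^4 - 60*g^3 + 69*g^2 + 2*g + 6)/(2*(25*g^6 + 10*g^3 + 1))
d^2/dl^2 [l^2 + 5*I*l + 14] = 2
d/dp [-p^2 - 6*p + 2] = -2*p - 6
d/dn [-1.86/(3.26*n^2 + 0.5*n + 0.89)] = (12.1272*n + 0.93)/(3.26*n^2 + 0.5*n + 0.89)^2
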